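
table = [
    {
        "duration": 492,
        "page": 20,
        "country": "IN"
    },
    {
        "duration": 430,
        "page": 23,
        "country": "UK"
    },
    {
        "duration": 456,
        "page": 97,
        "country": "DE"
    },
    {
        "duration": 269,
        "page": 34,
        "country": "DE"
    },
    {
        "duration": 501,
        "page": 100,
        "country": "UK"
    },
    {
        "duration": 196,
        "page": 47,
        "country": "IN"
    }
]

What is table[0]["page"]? 20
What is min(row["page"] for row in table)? 20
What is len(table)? 6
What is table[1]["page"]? 23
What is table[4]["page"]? 100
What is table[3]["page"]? 34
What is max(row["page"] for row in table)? 100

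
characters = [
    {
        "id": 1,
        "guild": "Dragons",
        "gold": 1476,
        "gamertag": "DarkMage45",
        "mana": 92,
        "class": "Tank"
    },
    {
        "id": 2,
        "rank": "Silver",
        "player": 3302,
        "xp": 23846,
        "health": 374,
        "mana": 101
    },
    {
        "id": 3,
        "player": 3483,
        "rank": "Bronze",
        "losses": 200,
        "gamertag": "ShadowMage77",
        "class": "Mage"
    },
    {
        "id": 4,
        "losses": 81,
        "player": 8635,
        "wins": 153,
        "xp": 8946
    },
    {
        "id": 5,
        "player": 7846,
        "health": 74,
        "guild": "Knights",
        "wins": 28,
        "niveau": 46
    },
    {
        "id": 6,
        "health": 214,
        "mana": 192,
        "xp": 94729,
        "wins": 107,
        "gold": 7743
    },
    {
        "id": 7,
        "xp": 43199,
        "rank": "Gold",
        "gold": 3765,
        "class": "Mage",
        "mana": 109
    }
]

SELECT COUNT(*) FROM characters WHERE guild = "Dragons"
1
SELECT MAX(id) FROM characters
7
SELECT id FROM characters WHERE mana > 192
[]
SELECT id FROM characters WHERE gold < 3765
[1]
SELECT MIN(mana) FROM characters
92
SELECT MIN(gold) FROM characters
1476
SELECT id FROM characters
[1, 2, 3, 4, 5, 6, 7]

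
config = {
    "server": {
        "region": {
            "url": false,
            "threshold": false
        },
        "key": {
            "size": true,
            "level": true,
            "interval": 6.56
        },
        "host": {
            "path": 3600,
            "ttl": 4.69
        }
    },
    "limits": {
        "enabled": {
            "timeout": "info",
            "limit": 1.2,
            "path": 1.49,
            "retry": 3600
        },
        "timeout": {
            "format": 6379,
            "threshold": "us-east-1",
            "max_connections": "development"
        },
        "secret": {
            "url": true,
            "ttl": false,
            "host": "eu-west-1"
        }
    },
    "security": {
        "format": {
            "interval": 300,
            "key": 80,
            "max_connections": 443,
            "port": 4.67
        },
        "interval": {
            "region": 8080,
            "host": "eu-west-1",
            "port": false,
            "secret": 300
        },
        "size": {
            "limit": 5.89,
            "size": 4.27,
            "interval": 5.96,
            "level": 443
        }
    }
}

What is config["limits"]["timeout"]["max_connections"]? "development"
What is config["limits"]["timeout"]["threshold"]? "us-east-1"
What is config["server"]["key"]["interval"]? 6.56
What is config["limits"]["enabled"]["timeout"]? "info"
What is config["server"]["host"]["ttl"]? 4.69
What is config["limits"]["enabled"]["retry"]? 3600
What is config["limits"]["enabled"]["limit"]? 1.2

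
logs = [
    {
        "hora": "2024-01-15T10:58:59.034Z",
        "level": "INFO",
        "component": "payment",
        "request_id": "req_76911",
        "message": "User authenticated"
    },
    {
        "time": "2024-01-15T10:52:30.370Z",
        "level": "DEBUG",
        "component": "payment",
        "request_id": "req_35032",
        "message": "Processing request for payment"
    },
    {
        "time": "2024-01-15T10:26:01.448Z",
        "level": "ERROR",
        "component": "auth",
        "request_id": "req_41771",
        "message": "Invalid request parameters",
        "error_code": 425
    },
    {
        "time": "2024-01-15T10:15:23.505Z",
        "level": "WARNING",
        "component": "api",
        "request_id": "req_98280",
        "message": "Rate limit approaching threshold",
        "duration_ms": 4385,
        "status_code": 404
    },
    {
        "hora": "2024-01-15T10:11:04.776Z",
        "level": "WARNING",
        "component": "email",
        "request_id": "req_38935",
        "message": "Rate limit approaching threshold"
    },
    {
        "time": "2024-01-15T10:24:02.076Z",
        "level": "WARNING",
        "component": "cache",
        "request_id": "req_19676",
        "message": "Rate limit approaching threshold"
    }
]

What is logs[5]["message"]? "Rate limit approaching threshold"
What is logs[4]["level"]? "WARNING"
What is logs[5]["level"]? "WARNING"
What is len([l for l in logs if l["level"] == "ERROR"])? 1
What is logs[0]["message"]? "User authenticated"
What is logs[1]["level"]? "DEBUG"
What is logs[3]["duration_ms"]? 4385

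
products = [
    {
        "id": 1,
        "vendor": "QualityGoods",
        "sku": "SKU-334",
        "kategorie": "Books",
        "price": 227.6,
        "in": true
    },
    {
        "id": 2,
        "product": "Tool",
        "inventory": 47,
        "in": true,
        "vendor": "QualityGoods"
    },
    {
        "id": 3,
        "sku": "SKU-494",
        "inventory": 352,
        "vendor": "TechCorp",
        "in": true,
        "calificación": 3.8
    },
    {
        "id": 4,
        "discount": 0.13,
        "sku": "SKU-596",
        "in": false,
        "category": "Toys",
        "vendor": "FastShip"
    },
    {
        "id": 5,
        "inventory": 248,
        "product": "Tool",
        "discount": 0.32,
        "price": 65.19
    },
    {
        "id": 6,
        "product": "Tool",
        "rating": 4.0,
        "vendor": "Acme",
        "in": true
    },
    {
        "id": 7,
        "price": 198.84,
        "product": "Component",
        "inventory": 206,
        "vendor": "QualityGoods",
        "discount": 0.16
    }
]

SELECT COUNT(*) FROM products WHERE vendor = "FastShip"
1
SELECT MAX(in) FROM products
True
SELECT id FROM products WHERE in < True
[4]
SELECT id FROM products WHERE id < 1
[]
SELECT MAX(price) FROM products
227.6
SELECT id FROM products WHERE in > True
[]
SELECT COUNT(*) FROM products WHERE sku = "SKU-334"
1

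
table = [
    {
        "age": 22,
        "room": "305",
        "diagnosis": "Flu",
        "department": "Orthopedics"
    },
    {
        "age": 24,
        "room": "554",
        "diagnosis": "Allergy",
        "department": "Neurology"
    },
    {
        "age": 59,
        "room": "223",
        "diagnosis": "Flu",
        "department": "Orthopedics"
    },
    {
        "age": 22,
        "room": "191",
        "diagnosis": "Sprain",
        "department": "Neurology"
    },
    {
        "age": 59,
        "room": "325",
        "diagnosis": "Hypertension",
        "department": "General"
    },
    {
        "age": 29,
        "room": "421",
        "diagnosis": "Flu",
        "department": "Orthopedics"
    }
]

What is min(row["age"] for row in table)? 22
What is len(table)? 6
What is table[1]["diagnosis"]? "Allergy"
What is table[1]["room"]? "554"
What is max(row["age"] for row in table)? 59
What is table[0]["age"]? 22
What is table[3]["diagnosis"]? "Sprain"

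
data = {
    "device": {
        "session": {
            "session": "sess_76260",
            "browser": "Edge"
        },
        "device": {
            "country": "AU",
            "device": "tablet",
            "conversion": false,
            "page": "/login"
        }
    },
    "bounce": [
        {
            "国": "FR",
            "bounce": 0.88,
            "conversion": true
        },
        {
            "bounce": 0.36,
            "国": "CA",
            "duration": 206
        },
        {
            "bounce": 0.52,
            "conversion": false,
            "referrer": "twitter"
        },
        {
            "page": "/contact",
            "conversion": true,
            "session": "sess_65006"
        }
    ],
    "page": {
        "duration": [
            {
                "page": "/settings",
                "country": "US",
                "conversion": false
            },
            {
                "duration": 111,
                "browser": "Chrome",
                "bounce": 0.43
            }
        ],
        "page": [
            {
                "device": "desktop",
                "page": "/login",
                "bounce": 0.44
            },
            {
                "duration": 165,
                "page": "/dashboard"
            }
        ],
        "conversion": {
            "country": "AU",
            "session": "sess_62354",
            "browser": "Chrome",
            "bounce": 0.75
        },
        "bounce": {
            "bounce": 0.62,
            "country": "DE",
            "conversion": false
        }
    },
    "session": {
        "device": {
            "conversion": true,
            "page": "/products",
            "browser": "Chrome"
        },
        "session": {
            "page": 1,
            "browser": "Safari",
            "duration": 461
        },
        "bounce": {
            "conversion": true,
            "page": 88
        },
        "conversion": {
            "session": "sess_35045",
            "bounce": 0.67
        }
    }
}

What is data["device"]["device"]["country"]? "AU"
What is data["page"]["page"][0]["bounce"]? 0.44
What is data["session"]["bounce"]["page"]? 88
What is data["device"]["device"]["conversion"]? False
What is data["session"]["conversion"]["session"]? "sess_35045"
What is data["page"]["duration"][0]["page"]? "/settings"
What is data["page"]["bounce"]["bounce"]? 0.62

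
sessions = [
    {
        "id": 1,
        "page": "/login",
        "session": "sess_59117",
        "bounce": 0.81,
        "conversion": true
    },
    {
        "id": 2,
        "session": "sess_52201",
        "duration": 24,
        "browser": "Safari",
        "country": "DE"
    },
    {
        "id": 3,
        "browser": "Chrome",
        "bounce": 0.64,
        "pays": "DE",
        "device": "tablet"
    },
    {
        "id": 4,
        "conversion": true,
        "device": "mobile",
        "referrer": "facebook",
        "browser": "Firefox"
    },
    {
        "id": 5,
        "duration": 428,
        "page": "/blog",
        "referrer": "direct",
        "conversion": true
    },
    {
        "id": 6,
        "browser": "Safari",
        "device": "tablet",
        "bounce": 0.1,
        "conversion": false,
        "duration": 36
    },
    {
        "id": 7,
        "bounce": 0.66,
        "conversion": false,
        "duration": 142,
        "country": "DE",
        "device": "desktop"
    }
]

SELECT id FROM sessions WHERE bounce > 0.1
[1, 3, 7]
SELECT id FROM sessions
[1, 2, 3, 4, 5, 6, 7]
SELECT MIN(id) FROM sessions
1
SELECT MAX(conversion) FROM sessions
True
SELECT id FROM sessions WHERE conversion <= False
[6, 7]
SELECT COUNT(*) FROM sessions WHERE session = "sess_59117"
1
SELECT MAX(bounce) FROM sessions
0.81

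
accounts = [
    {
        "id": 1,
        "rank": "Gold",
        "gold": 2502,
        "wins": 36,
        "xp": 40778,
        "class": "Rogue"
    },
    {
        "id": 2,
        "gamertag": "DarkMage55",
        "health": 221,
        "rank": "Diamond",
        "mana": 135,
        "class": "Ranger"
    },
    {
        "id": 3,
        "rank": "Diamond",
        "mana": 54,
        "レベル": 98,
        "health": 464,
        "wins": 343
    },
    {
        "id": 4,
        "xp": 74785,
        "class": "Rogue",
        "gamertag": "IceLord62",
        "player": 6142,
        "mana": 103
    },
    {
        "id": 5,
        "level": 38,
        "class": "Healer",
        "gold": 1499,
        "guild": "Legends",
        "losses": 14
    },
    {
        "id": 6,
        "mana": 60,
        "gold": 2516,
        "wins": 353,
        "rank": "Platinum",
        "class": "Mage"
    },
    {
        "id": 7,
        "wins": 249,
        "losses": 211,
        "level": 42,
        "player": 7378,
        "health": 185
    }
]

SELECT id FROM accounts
[1, 2, 3, 4, 5, 6, 7]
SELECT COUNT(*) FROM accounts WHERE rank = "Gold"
1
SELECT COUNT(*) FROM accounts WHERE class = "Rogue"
2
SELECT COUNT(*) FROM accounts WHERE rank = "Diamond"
2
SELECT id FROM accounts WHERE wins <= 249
[1, 7]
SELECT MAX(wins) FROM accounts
353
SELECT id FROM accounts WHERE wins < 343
[1, 7]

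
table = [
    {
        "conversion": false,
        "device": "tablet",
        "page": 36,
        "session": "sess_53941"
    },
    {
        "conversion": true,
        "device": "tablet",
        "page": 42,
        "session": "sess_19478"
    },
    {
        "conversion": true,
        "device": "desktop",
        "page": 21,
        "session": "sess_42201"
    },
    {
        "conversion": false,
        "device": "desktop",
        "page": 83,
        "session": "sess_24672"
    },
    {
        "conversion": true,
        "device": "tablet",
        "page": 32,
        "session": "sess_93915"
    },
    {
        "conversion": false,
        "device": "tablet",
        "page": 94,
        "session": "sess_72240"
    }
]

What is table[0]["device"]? "tablet"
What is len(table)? 6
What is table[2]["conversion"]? True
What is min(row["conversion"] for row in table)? False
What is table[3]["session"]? "sess_24672"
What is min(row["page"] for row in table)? 21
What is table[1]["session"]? "sess_19478"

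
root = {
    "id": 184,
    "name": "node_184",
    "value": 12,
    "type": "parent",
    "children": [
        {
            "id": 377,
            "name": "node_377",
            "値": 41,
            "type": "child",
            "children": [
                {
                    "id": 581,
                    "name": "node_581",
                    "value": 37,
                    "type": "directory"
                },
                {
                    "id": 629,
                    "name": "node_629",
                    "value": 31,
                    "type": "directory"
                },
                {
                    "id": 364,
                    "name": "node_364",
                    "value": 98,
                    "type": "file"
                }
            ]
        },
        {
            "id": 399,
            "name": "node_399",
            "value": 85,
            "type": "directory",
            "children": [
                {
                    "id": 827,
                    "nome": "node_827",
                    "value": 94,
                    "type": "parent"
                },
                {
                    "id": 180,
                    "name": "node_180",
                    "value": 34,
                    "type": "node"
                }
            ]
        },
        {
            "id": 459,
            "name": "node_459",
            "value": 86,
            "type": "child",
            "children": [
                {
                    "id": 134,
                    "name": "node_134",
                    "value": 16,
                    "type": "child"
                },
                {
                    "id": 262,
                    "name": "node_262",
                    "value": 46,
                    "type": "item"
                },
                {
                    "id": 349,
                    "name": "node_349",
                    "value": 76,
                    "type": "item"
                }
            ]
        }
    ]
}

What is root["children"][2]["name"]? "node_459"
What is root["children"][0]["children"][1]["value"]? 31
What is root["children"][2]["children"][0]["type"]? "child"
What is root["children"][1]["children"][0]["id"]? 827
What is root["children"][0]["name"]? "node_377"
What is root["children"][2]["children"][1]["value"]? 46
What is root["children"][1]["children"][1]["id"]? 180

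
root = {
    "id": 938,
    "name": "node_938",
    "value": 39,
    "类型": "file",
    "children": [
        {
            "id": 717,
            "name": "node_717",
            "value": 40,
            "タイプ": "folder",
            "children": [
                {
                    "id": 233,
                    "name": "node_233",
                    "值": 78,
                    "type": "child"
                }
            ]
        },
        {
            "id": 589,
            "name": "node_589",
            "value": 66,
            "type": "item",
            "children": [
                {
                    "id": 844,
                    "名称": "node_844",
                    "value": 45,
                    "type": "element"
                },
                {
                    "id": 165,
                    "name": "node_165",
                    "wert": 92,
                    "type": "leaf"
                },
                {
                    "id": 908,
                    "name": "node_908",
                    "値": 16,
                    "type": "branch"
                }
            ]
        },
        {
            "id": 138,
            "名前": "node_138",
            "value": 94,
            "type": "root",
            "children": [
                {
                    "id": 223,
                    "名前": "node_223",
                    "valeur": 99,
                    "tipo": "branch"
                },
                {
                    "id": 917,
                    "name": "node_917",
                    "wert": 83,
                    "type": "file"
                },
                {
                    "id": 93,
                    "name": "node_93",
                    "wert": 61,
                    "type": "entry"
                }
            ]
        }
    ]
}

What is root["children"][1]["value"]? 66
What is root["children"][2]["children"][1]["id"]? 917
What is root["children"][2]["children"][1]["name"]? "node_917"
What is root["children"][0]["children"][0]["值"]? 78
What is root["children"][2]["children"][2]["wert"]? 61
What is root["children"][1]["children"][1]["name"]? "node_165"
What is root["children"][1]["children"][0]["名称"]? "node_844"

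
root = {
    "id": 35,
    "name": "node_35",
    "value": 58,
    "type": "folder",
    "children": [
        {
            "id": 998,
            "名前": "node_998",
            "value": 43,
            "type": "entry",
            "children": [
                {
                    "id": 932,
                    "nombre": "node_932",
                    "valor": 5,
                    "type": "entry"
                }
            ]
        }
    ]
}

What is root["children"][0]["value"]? 43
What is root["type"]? "folder"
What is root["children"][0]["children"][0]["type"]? "entry"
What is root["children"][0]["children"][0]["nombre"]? "node_932"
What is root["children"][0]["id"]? 998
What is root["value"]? 58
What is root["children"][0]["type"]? "entry"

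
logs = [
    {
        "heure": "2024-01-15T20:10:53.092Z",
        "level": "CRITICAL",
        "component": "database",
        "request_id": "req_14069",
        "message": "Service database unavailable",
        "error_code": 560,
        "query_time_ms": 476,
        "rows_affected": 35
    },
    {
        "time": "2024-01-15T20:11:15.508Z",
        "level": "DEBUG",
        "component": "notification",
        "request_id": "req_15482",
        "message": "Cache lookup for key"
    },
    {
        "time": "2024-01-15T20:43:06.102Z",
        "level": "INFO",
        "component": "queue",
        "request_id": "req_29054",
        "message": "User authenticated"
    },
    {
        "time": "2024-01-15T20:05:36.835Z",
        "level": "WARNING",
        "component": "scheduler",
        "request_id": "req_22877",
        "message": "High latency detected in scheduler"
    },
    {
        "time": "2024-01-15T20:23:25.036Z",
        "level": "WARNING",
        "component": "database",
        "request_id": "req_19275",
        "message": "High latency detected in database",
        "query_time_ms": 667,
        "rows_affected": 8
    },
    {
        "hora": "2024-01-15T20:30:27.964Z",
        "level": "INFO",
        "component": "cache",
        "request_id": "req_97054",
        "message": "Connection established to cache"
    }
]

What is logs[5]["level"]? "INFO"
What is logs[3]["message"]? "High latency detected in scheduler"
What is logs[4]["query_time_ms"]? 667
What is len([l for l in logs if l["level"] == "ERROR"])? 0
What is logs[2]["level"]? "INFO"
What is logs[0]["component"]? "database"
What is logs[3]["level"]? "WARNING"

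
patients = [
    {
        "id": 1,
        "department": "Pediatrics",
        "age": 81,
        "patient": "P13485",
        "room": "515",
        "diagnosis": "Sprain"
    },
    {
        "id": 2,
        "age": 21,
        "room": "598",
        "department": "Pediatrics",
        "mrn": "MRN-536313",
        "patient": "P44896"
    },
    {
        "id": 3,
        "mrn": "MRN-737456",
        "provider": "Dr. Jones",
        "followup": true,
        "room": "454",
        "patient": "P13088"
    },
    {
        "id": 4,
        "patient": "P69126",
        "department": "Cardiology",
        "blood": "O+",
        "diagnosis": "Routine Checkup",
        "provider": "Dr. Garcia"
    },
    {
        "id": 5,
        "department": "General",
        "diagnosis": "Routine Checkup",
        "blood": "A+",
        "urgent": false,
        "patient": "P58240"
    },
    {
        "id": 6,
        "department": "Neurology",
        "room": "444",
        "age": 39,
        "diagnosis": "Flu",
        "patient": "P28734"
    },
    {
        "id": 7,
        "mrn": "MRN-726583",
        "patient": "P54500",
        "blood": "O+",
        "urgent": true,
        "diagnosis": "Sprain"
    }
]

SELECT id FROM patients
[1, 2, 3, 4, 5, 6, 7]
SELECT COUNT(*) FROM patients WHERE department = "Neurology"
1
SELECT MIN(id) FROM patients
1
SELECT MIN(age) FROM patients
21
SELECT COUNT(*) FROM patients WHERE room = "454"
1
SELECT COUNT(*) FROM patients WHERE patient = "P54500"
1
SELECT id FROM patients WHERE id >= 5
[5, 6, 7]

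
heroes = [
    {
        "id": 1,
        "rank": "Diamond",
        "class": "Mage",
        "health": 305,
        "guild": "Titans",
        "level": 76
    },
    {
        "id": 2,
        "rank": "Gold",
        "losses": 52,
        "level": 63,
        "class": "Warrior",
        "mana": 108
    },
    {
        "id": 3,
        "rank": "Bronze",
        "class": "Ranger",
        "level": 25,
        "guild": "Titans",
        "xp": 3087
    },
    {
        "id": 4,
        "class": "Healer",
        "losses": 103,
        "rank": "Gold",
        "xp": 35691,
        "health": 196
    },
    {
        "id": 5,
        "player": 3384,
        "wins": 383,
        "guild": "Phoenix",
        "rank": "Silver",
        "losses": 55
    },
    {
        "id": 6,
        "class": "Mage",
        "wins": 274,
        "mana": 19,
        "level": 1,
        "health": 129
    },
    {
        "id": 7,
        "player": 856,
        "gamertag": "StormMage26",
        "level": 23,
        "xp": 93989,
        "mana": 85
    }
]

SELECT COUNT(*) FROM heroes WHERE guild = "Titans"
2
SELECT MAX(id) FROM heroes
7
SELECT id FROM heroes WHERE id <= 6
[1, 2, 3, 4, 5, 6]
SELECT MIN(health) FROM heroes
129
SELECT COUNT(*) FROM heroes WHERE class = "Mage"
2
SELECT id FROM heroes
[1, 2, 3, 4, 5, 6, 7]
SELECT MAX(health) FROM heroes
305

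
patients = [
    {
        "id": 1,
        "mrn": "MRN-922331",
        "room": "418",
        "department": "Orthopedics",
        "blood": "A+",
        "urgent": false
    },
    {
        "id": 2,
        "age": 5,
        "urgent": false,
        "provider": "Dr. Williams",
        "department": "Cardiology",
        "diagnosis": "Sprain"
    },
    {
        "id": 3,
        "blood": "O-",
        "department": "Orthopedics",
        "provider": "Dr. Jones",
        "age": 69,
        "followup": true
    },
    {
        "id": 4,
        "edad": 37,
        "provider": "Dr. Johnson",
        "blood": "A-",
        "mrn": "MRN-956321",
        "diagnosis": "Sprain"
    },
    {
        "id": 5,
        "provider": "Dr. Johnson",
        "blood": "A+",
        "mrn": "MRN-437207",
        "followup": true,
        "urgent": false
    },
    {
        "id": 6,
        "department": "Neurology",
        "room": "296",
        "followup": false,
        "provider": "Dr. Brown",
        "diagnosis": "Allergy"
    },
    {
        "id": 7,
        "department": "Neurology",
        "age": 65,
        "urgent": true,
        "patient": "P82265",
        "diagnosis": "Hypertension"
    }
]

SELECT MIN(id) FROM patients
1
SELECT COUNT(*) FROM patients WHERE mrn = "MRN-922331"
1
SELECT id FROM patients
[1, 2, 3, 4, 5, 6, 7]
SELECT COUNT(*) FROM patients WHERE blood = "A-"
1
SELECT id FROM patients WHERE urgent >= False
[1, 2, 5, 7]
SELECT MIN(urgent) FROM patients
False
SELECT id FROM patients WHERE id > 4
[5, 6, 7]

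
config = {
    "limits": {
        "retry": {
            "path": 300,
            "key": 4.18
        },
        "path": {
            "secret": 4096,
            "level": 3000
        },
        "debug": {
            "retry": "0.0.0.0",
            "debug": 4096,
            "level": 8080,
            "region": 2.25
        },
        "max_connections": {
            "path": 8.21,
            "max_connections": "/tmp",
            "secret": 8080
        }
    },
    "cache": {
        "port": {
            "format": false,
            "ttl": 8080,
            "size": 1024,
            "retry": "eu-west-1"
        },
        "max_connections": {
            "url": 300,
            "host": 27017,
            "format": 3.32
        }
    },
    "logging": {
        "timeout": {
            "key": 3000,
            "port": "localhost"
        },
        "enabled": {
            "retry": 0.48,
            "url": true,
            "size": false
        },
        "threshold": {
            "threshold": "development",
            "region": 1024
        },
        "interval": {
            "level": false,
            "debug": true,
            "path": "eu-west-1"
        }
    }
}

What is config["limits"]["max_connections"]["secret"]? 8080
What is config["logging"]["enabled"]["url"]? True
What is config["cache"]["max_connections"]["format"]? 3.32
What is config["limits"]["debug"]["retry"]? "0.0.0.0"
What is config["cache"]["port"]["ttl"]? 8080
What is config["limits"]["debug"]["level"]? 8080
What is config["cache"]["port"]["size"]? 1024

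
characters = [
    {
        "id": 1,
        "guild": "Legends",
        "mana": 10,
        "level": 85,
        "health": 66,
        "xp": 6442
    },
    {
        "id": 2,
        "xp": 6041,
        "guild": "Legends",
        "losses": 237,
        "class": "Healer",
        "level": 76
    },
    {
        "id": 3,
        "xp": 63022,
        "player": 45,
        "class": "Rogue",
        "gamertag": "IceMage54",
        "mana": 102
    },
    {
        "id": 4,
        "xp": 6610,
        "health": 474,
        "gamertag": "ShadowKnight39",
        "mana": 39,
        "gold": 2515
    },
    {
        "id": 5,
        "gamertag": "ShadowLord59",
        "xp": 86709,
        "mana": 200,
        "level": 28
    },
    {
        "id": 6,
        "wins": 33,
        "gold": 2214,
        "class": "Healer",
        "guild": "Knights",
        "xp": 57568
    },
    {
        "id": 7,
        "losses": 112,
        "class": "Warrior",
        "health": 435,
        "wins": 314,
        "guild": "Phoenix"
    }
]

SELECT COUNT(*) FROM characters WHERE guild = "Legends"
2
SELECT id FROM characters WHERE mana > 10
[3, 4, 5]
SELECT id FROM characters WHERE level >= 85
[1]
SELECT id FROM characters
[1, 2, 3, 4, 5, 6, 7]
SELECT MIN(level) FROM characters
28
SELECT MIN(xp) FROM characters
6041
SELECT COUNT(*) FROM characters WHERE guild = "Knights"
1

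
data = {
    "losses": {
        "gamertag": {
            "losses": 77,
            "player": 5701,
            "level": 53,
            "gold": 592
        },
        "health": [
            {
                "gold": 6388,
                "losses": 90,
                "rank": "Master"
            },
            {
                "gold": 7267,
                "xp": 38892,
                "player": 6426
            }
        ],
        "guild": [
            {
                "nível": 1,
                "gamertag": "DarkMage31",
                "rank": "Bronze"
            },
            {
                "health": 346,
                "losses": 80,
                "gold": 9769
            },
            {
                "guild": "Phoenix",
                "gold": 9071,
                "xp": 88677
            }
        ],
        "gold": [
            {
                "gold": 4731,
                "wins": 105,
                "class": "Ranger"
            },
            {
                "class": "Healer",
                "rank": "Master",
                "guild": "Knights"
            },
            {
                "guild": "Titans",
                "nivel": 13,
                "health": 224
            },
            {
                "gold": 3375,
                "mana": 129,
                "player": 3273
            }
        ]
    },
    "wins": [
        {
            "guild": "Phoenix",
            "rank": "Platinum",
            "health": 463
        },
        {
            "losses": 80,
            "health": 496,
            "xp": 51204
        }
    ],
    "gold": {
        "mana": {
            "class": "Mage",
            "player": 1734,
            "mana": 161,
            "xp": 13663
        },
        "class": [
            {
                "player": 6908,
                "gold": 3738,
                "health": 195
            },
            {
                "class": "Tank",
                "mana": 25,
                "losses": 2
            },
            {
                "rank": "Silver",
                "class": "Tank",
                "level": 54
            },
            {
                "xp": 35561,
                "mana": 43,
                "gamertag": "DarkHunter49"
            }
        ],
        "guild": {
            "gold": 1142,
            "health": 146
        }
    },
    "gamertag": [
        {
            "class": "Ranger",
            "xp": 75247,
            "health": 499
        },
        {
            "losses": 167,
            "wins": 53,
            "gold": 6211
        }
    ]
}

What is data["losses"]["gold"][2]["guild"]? "Titans"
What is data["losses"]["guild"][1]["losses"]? 80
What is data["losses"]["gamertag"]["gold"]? 592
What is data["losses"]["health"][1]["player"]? 6426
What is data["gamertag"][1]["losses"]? 167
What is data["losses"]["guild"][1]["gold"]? 9769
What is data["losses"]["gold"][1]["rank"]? "Master"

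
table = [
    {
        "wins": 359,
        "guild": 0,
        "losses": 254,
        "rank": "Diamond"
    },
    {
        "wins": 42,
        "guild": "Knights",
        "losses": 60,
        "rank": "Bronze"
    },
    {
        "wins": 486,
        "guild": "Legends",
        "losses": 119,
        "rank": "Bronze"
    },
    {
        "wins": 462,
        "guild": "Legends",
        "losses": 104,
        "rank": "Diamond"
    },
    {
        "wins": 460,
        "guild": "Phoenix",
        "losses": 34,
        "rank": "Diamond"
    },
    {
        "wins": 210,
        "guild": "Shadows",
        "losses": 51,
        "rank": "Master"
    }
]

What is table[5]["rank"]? "Master"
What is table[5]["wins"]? 210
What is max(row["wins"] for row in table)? 486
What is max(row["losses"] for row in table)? 254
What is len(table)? 6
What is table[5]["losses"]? 51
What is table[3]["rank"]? "Diamond"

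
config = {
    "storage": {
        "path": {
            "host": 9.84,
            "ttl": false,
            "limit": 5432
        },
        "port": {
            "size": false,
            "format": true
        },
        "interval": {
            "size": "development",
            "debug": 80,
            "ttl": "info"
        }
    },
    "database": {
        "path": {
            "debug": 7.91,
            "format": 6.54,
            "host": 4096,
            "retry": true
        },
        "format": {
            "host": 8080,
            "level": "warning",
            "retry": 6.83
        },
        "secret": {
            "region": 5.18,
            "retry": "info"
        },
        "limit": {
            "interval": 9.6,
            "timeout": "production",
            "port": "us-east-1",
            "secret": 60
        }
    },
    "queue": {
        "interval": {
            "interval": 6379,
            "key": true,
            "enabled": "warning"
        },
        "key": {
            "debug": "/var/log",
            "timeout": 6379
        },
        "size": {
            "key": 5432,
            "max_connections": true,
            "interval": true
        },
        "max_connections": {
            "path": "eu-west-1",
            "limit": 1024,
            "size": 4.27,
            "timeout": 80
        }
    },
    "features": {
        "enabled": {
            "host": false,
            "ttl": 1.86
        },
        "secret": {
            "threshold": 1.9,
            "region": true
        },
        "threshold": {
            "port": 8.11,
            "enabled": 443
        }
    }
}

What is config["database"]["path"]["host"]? 4096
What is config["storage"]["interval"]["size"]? "development"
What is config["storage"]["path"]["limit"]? 5432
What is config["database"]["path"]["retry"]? True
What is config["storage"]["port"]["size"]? False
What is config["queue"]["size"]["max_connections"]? True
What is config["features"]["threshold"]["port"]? 8.11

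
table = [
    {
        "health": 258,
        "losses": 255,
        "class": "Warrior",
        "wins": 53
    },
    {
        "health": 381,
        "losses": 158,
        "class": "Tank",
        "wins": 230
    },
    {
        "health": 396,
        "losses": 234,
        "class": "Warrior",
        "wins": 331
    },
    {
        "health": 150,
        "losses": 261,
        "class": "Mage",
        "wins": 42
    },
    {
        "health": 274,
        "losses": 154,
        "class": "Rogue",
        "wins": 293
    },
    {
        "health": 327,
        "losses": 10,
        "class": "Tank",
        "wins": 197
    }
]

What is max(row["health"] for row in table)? 396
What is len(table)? 6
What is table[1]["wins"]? 230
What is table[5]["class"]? "Tank"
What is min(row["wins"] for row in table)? 42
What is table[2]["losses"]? 234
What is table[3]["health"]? 150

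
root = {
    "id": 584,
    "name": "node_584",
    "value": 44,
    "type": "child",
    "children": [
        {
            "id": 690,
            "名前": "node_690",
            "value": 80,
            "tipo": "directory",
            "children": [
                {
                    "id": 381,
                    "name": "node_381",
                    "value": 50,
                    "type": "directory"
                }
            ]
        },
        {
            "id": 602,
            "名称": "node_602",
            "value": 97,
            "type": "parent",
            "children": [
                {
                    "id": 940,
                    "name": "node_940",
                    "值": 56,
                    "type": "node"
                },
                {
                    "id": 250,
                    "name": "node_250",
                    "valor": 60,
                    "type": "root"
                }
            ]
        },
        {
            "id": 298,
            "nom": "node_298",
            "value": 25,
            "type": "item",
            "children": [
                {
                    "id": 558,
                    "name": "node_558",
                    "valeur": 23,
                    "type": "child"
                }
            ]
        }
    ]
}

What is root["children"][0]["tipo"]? "directory"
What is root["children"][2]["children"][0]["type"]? "child"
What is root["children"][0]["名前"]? "node_690"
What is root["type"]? "child"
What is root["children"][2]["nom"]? "node_298"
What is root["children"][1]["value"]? 97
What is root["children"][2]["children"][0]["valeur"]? 23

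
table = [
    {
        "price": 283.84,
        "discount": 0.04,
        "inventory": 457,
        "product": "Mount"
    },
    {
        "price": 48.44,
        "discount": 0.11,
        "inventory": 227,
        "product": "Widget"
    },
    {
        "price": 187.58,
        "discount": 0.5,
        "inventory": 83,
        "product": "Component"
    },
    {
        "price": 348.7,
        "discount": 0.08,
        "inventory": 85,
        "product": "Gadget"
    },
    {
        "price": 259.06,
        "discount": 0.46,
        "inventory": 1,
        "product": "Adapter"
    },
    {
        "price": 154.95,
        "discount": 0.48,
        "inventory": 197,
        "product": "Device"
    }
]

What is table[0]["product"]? "Mount"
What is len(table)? 6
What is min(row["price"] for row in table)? 48.44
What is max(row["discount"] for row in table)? 0.5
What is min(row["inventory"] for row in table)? 1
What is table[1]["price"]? 48.44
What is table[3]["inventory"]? 85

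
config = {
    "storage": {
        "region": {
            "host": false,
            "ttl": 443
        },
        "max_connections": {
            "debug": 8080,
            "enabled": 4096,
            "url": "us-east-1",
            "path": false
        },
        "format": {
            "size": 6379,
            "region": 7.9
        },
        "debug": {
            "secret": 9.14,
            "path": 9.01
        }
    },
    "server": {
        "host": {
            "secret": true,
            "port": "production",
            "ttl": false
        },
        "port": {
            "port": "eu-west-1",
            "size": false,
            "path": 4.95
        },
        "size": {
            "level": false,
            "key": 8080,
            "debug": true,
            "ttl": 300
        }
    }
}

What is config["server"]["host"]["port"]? "production"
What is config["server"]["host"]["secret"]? True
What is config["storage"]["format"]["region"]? 7.9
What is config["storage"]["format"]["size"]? 6379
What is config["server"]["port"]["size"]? False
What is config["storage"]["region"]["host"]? False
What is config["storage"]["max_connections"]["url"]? "us-east-1"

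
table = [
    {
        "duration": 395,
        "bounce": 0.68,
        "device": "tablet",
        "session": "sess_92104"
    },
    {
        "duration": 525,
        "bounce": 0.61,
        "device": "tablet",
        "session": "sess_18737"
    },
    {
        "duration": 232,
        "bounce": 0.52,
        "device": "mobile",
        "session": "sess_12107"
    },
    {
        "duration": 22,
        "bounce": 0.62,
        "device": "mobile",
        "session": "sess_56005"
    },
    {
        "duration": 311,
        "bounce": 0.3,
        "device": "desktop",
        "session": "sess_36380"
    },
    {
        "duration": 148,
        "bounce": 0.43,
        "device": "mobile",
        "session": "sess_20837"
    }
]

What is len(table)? 6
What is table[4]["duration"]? 311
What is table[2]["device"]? "mobile"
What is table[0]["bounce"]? 0.68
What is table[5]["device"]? "mobile"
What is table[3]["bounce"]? 0.62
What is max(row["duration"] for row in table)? 525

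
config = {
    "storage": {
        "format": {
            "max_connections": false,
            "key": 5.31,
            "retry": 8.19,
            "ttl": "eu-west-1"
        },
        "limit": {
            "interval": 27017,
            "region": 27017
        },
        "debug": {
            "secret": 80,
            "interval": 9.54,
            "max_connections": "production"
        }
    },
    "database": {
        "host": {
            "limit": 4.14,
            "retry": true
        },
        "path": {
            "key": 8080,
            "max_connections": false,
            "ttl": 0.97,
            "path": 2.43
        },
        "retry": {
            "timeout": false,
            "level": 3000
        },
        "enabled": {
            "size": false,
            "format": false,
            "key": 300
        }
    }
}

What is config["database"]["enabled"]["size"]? False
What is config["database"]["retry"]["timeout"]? False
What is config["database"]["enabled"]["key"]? 300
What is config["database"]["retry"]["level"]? 3000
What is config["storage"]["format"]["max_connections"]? False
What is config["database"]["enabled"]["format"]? False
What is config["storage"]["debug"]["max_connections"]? "production"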